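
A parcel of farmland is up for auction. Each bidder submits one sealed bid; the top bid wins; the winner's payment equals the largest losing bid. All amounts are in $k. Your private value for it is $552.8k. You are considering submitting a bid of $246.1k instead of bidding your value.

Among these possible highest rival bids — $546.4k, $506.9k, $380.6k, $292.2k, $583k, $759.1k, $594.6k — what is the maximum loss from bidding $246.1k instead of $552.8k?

$260.6k

$546.4k: truthful gives $6.4k, deviation gives $0k → loss $6.4k.
$506.9k: truthful gives $45.9k, deviation gives $0k → loss $45.9k.
$380.6k: truthful gives $172.2k, deviation gives $0k → loss $172.2k.
$292.2k: truthful gives $260.6k, deviation gives $0k → loss $260.6k.
$583k: same outcome either way → loss $0k.
$759.1k: same outcome either way → loss $0k.
$594.6k: same outcome either way → loss $0k.
Maximum loss: $260.6k.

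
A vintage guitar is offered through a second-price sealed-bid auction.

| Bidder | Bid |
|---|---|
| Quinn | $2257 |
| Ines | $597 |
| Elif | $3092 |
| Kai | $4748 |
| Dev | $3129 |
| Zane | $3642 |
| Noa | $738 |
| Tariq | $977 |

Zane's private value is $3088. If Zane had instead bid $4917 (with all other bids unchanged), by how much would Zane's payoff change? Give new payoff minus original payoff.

The highest bid among the other bidders is $4748; Zane's bid doesn't change that.
Original bid $3642: Zane is not highest (top rival bid is $4748); payoff $0.
Alternative bid $4917: Zane is highest, pays the top rival bid $4748; payoff $3088 − $4748 = −$1660.
Change in payoff = −$1660 − ($0) = −$1660.

−$1660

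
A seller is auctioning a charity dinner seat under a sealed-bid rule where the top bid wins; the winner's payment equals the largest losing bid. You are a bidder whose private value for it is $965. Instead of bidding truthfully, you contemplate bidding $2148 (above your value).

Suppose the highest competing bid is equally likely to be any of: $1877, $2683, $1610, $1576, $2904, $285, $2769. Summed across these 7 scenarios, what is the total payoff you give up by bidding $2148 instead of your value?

$2168

The deviation costs you only when the competing bid falls strictly between $965 and $2148; elsewhere both bids give the same outcome.
$1877: truthful payoff $0, deviation payoff −$912 → loss $912.
$2683: outcomes coincide → loss $0.
$1610: truthful payoff $0, deviation payoff −$645 → loss $645.
$1576: truthful payoff $0, deviation payoff −$611 → loss $611.
$2904: outcomes coincide → loss $0.
$285: outcomes coincide → loss $0.
$2769: outcomes coincide → loss $0.
Total loss = $912 + $645 + $611 = $2168.
Truthful bidding weakly dominates here: raising your bid can only win items priced above your value, and lowering it can only forfeit items priced below.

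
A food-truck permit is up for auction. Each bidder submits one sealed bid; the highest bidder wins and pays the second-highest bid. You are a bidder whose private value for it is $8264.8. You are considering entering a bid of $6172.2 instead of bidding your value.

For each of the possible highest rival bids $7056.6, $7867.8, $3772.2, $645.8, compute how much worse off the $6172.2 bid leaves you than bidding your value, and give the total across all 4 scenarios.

The deviation costs you only when the competing bid falls strictly between $6172.2 and $8264.8; elsewhere both bids give the same outcome.
$7056.6: truthful payoff $1208.2, deviation payoff $0 → loss $1208.2.
$7867.8: truthful payoff $397, deviation payoff $0 → loss $397.
$3772.2: outcomes coincide → loss $0.
$645.8: outcomes coincide → loss $0.
Total loss = $1208.2 + $397 = $1605.2.
Truthful bidding weakly dominates here: raising your bid can only win items priced above your value, and lowering it can only forfeit items priced below.

$1605.2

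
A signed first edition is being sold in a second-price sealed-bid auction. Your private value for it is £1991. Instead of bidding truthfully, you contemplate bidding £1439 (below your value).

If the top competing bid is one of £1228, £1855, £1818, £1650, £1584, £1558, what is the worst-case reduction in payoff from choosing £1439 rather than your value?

£1228: same outcome either way → loss £0.
£1855: truthful gives £136, deviation gives £0 → loss £136.
£1818: truthful gives £173, deviation gives £0 → loss £173.
£1650: truthful gives £341, deviation gives £0 → loss £341.
£1584: truthful gives £407, deviation gives £0 → loss £407.
£1558: truthful gives £433, deviation gives £0 → loss £433.
Maximum loss: £433.

£433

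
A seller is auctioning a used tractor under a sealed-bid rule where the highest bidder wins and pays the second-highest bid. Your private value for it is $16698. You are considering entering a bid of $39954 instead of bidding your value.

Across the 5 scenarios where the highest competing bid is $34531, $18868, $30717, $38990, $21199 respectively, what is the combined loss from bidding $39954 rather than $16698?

The deviation costs you only when the competing bid falls strictly between $16698 and $39954; elsewhere both bids give the same outcome.
$34531: truthful payoff $0, deviation payoff −$17833 → loss $17833.
$18868: truthful payoff $0, deviation payoff −$2170 → loss $2170.
$30717: truthful payoff $0, deviation payoff −$14019 → loss $14019.
$38990: truthful payoff $0, deviation payoff −$22292 → loss $22292.
$21199: truthful payoff $0, deviation payoff −$4501 → loss $4501.
Total loss = $17833 + $2170 + $14019 + $22292 + $4501 = $60815.

$60815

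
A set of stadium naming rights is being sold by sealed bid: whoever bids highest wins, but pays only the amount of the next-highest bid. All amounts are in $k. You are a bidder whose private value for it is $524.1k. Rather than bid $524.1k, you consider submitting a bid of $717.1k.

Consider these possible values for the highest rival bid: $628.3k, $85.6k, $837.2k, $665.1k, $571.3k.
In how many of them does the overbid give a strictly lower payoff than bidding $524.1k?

3

The deviation hurts exactly when the highest competing bid lies strictly between $524.1k and $717.1k — overbidding then wins at a price above your value.
$628.3k: inside the interval → strictly worse (loss $104.2k).
$85.6k: below both → same outcome either way.
$837.2k: above both → same outcome either way.
$665.1k: inside the interval → strictly worse (loss $141k).
$571.3k: inside the interval → strictly worse (loss $47.2k).
Count: 3.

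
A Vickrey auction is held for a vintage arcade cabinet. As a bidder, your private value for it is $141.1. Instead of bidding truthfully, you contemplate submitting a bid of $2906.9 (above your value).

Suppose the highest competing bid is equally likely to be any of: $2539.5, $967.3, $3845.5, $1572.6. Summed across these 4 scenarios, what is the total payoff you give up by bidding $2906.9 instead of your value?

The deviation costs you only when the competing bid falls strictly between $141.1 and $2906.9; elsewhere both bids give the same outcome.
$2539.5: truthful payoff $0, deviation payoff −$2398.4 → loss $2398.4.
$967.3: truthful payoff $0, deviation payoff −$826.2 → loss $826.2.
$3845.5: outcomes coincide → loss $0.
$1572.6: truthful payoff $0, deviation payoff −$1431.5 → loss $1431.5.
Total loss = $2398.4 + $826.2 + $1431.5 = $4656.1.
In a second-price auction your bid sets only whether you win, not what you pay, so bidding your true value is weakly dominant.

$4656.1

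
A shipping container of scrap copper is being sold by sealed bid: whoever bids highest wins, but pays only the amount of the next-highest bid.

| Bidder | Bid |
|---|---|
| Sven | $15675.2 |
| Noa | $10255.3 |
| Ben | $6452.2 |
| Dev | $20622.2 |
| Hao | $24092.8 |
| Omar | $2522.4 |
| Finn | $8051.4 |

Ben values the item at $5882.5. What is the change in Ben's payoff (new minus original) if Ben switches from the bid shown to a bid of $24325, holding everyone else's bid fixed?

−$18210.3

The highest bid among the other bidders is $24092.8; Ben's bid doesn't change that.
Original bid $6452.2: Ben is not highest (top rival bid is $24092.8); payoff $0.
Alternative bid $24325: Ben is highest, pays the top rival bid $24092.8; payoff $5882.5 − $24092.8 = −$18210.3.
Change in payoff = −$18210.3 − ($0) = −$18210.3.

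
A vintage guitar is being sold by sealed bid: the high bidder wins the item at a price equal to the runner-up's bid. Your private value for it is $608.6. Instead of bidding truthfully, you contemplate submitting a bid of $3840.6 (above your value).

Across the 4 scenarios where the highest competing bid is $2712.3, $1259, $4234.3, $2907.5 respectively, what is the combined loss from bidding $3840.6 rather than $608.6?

$5053

The deviation costs you only when the competing bid falls strictly between $608.6 and $3840.6; elsewhere both bids give the same outcome.
$2712.3: truthful payoff $0, deviation payoff −$2103.7 → loss $2103.7.
$1259: truthful payoff $0, deviation payoff −$650.4 → loss $650.4.
$4234.3: outcomes coincide → loss $0.
$2907.5: truthful payoff $0, deviation payoff −$2298.9 → loss $2298.9.
Total loss = $2103.7 + $650.4 + $2298.9 = $5053.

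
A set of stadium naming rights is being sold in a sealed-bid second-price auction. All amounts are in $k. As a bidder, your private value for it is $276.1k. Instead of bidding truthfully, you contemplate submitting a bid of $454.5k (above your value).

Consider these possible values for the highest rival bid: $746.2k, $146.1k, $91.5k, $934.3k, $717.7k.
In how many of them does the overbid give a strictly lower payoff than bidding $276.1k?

The deviation hurts exactly when the highest competing bid lies strictly between $276.1k and $454.5k — overbidding then wins at a price above your value.
$746.2k: above both → same outcome either way.
$146.1k: below both → same outcome either way.
$91.5k: below both → same outcome either way.
$934.3k: above both → same outcome either way.
$717.7k: above both → same outcome either way.
Count: 0.

0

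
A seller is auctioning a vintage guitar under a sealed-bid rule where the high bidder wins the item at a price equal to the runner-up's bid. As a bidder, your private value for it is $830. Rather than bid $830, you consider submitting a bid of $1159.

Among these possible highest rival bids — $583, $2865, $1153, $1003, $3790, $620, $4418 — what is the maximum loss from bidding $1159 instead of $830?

$323

$583: same outcome either way → loss $0.
$2865: same outcome either way → loss $0.
$1153: truthful gives $0, deviation gives −$323 → loss $323.
$1003: truthful gives $0, deviation gives −$173 → loss $173.
$3790: same outcome either way → loss $0.
$620: same outcome either way → loss $0.
$4418: same outcome either way → loss $0.
Maximum loss: $323.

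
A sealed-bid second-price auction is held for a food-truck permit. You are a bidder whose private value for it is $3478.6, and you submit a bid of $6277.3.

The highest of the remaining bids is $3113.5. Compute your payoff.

$365.1

Your bid $6277.3 exceeds the highest competing bid $3113.5, so you win.
In a second-price auction the winner pays the second-highest bid, $3113.5.
Payoff = value − price = $3478.6 − $3113.5 = $365.1.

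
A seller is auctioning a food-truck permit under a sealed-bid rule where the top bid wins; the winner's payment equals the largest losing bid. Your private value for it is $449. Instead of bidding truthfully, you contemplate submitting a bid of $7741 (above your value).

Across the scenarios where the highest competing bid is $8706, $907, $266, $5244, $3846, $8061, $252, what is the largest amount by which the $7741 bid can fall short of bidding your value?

$4795

$8706: same outcome either way → loss $0.
$907: truthful gives $0, deviation gives −$458 → loss $458.
$266: same outcome either way → loss $0.
$5244: truthful gives $0, deviation gives −$4795 → loss $4795.
$3846: truthful gives $0, deviation gives −$3397 → loss $3397.
$8061: same outcome either way → loss $0.
$252: same outcome either way → loss $0.
Maximum loss: $4795.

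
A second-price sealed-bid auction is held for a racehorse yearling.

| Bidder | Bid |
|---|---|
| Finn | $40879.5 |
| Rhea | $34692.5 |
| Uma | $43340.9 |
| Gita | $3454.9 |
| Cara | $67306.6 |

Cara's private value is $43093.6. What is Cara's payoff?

−$247.3

Highest bid: Cara at $67306.6, so Cara wins.
Second-highest bid: Uma at $43340.9 — that is the price the winner pays.
Cara's payoff = value − price = $43093.6 − $43340.9 = −$247.3.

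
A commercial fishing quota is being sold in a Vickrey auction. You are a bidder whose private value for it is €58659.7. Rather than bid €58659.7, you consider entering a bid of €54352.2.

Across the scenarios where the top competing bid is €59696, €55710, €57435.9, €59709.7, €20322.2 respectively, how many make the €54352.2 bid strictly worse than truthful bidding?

2

The deviation hurts exactly when the highest competing bid lies strictly between €54352.2 and €58659.7 — underbidding then forfeits a profitable win.
€59696: above both → same outcome either way.
€55710: inside the interval → strictly worse (loss €2949.7).
€57435.9: inside the interval → strictly worse (loss €1223.8).
€59709.7: above both → same outcome either way.
€20322.2: below both → same outcome either way.
Count: 2.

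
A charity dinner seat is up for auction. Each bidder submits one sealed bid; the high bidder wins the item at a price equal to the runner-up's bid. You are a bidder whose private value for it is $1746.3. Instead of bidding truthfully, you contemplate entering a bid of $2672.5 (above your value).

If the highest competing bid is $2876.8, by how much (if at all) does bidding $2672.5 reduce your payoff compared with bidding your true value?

Bidding your value $1746.3: you lose (since $1746.3 < $2876.8). Payoff $0.
Bidding $2672.5: you lose. Payoff $0.
Difference = $0 − $0 = $0; both bids lead to the same outcome because the competing bid is above both your value and your alternative bid.

$0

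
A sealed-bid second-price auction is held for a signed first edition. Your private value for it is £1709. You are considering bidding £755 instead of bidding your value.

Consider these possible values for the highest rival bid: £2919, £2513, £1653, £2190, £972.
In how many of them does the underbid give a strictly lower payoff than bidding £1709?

2

The deviation hurts exactly when the highest competing bid lies strictly between £755 and £1709 — underbidding then forfeits a profitable win.
£2919: above both → same outcome either way.
£2513: above both → same outcome either way.
£1653: inside the interval → strictly worse (loss £56).
£2190: above both → same outcome either way.
£972: inside the interval → strictly worse (loss £737).
Count: 2.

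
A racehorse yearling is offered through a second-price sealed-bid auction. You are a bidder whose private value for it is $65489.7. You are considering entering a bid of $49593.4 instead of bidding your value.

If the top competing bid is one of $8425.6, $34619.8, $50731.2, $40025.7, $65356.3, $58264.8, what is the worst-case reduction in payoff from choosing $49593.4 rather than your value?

$8425.6: same outcome either way → loss $0.
$34619.8: same outcome either way → loss $0.
$50731.2: truthful gives $14758.5, deviation gives $0 → loss $14758.5.
$40025.7: same outcome either way → loss $0.
$65356.3: truthful gives $133.4, deviation gives $0 → loss $133.4.
$58264.8: truthful gives $7224.9, deviation gives $0 → loss $7224.9.
Maximum loss: $14758.5.

$14758.5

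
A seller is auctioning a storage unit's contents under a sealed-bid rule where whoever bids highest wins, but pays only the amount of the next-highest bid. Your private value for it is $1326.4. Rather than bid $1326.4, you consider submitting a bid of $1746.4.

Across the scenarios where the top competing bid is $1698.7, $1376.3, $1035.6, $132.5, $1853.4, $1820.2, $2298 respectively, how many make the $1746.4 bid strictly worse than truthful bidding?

The deviation hurts exactly when the highest competing bid lies strictly between $1326.4 and $1746.4 — overbidding then wins at a price above your value.
$1698.7: inside the interval → strictly worse (loss $372.3).
$1376.3: inside the interval → strictly worse (loss $49.9).
$1035.6: below both → same outcome either way.
$132.5: below both → same outcome either way.
$1853.4: above both → same outcome either way.
$1820.2: above both → same outcome either way.
$2298: above both → same outcome either way.
Count: 2.

2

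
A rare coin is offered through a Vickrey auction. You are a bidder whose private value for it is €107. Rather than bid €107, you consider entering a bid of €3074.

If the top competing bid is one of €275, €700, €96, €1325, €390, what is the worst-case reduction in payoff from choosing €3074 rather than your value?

€275: truthful gives €0, deviation gives −€168 → loss €168.
€700: truthful gives €0, deviation gives −€593 → loss €593.
€96: same outcome either way → loss €0.
€1325: truthful gives €0, deviation gives −€1218 → loss €1218.
€390: truthful gives €0, deviation gives −€283 → loss €283.
Maximum loss: €1218.

€1218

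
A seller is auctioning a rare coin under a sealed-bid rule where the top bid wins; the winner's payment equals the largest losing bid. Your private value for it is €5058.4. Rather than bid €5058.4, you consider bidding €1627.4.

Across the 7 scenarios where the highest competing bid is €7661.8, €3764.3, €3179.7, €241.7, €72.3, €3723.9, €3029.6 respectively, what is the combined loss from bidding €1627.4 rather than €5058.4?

€6536.1

The deviation costs you only when the competing bid falls strictly between €1627.4 and €5058.4; elsewhere both bids give the same outcome.
€7661.8: outcomes coincide → loss €0.
€3764.3: truthful payoff €1294.1, deviation payoff €0 → loss €1294.1.
€3179.7: truthful payoff €1878.7, deviation payoff €0 → loss €1878.7.
€241.7: outcomes coincide → loss €0.
€72.3: outcomes coincide → loss €0.
€3723.9: truthful payoff €1334.5, deviation payoff €0 → loss €1334.5.
€3029.6: truthful payoff €2028.8, deviation payoff €0 → loss €2028.8.
Total loss = €1294.1 + €1878.7 + €1334.5 + €2028.8 = €6536.1.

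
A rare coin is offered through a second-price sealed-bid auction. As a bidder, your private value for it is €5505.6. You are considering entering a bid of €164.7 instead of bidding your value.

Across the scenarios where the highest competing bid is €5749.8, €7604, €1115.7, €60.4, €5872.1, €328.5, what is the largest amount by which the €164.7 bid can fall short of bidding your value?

€5749.8: same outcome either way → loss €0.
€7604: same outcome either way → loss €0.
€1115.7: truthful gives €4389.9, deviation gives €0 → loss €4389.9.
€60.4: same outcome either way → loss €0.
€5872.1: same outcome either way → loss €0.
€328.5: truthful gives €5177.1, deviation gives €0 → loss €5177.1.
Maximum loss: €5177.1.

€5177.1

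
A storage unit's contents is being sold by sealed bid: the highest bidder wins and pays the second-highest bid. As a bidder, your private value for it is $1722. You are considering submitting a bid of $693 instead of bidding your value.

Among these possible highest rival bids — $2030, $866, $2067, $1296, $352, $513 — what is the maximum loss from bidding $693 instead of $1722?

$2030: same outcome either way → loss $0.
$866: truthful gives $856, deviation gives $0 → loss $856.
$2067: same outcome either way → loss $0.
$1296: truthful gives $426, deviation gives $0 → loss $426.
$352: same outcome either way → loss $0.
$513: same outcome either way → loss $0.
Maximum loss: $856.

$856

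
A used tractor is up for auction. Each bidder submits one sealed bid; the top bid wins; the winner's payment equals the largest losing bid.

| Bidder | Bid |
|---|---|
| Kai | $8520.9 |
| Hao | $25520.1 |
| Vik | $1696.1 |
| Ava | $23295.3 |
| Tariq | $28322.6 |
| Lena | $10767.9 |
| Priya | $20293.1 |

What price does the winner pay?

Highest bid: Tariq at $28322.6, so Tariq wins.
Second-highest bid: Hao at $25520.1 — that is the price the winner pays.

$25520.1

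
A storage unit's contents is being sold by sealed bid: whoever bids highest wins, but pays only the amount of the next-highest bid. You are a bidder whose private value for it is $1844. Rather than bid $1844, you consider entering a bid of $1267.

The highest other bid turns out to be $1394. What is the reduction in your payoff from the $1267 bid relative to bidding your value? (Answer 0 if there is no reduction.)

Bidding your value $1844: you win (since $1844 > $1394) and pay $1394. Payoff $450.
Bidding $1267: you lose. Payoff $0.
The competing bid $1394 lies between your shaded bid and your value, so underbidding forfeits an item you could have won at a profitable price.
Loss from deviating = $450 − ($0) = $450.

$450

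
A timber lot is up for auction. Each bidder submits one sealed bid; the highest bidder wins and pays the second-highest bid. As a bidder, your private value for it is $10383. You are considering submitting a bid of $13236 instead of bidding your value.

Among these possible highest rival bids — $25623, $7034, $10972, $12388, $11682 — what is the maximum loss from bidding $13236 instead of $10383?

$25623: same outcome either way → loss $0.
$7034: same outcome either way → loss $0.
$10972: truthful gives $0, deviation gives −$589 → loss $589.
$12388: truthful gives $0, deviation gives −$2005 → loss $2005.
$11682: truthful gives $0, deviation gives −$1299 → loss $1299.
Maximum loss: $2005.

$2005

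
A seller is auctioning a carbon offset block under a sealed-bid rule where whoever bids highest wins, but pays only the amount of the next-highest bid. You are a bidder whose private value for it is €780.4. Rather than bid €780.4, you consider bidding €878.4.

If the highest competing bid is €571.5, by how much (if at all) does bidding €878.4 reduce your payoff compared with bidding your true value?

€0

Bidding your value €780.4: you win (since €780.4 > €571.5) and pay €571.5. Payoff €208.9.
Bidding €878.4: you win and pay €571.5. Payoff €780.4 − €571.5 = €208.9.
Difference = €208.9 − €208.9 = €0; both bids lead to the same outcome because the competing bid is below both your value and your alternative bid.
Because the price is fixed by the runner-up's bid, deviating from your value can only change a good outcome into a bad one — never the reverse.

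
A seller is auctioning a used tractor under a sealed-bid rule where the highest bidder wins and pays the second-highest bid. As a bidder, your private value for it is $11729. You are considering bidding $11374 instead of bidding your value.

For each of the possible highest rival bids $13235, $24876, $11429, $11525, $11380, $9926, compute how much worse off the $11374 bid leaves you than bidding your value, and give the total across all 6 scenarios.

$853

The deviation costs you only when the competing bid falls strictly between $11374 and $11729; elsewhere both bids give the same outcome.
$13235: outcomes coincide → loss $0.
$24876: outcomes coincide → loss $0.
$11429: truthful payoff $300, deviation payoff $0 → loss $300.
$11525: truthful payoff $204, deviation payoff $0 → loss $204.
$11380: truthful payoff $349, deviation payoff $0 → loss $349.
$9926: outcomes coincide → loss $0.
Total loss = $300 + $204 + $349 = $853.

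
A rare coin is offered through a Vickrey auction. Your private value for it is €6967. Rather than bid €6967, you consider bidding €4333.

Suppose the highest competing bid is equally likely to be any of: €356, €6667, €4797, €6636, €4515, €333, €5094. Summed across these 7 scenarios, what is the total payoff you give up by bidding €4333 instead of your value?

€7126

The deviation costs you only when the competing bid falls strictly between €4333 and €6967; elsewhere both bids give the same outcome.
€356: outcomes coincide → loss €0.
€6667: truthful payoff €300, deviation payoff €0 → loss €300.
€4797: truthful payoff €2170, deviation payoff €0 → loss €2170.
€6636: truthful payoff €331, deviation payoff €0 → loss €331.
€4515: truthful payoff €2452, deviation payoff €0 → loss €2452.
€333: outcomes coincide → loss €0.
€5094: truthful payoff €1873, deviation payoff €0 → loss €1873.
Total loss = €300 + €2170 + €331 + €2452 + €1873 = €7126.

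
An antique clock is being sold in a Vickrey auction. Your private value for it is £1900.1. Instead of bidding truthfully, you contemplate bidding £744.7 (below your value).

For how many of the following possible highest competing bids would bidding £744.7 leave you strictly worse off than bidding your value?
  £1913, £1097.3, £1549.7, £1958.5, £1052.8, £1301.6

The deviation hurts exactly when the highest competing bid lies strictly between £744.7 and £1900.1 — underbidding then forfeits a profitable win.
£1913: above both → same outcome either way.
£1097.3: inside the interval → strictly worse (loss £802.8).
£1549.7: inside the interval → strictly worse (loss £350.4).
£1958.5: above both → same outcome either way.
£1052.8: inside the interval → strictly worse (loss £847.3).
£1301.6: inside the interval → strictly worse (loss £598.5).
Count: 4.

4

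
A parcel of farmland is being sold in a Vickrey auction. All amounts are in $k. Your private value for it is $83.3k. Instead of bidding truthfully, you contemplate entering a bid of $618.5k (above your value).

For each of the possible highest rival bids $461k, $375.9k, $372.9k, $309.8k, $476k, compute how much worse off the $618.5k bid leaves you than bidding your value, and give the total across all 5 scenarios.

The deviation costs you only when the competing bid falls strictly between $83.3k and $618.5k; elsewhere both bids give the same outcome.
$461k: truthful payoff $0k, deviation payoff −$377.7k → loss $377.7k.
$375.9k: truthful payoff $0k, deviation payoff −$292.6k → loss $292.6k.
$372.9k: truthful payoff $0k, deviation payoff −$289.6k → loss $289.6k.
$309.8k: truthful payoff $0k, deviation payoff −$226.5k → loss $226.5k.
$476k: truthful payoff $0k, deviation payoff −$392.7k → loss $392.7k.
Total loss = $377.7k + $292.6k + $289.6k + $226.5k + $392.7k = $1579.1k.

$1579.1k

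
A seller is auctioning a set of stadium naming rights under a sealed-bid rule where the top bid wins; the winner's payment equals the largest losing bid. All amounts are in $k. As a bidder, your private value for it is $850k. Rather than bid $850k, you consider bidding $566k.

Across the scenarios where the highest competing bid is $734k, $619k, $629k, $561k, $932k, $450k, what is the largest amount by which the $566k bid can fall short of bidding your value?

$734k: truthful gives $116k, deviation gives $0k → loss $116k.
$619k: truthful gives $231k, deviation gives $0k → loss $231k.
$629k: truthful gives $221k, deviation gives $0k → loss $221k.
$561k: same outcome either way → loss $0k.
$932k: same outcome either way → loss $0k.
$450k: same outcome either way → loss $0k.
Maximum loss: $231k.

$231k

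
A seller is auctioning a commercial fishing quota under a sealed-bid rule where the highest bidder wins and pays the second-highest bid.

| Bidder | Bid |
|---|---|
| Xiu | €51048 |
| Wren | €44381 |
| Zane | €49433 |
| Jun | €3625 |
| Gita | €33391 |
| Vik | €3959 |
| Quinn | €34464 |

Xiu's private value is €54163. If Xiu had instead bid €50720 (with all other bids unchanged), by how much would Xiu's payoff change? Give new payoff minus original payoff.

€0

The highest bid among the other bidders is €49433; Xiu's bid doesn't change that.
Original bid €51048: Xiu is highest, pays the top rival bid €49433; payoff €54163 − €49433 = €4730.
Alternative bid €50720: Xiu is highest, pays the top rival bid €49433; payoff €54163 − €49433 = €4730.
Change in payoff = €4730 − (€4730) = €0.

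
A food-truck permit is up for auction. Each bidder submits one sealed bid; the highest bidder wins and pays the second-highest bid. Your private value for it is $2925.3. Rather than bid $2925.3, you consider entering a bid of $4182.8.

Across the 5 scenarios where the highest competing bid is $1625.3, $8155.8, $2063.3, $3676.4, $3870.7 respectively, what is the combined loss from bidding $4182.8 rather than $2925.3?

$1696.5

The deviation costs you only when the competing bid falls strictly between $2925.3 and $4182.8; elsewhere both bids give the same outcome.
$1625.3: outcomes coincide → loss $0.
$8155.8: outcomes coincide → loss $0.
$2063.3: outcomes coincide → loss $0.
$3676.4: truthful payoff $0, deviation payoff −$751.1 → loss $751.1.
$3870.7: truthful payoff $0, deviation payoff −$945.4 → loss $945.4.
Total loss = $751.1 + $945.4 = $1696.5.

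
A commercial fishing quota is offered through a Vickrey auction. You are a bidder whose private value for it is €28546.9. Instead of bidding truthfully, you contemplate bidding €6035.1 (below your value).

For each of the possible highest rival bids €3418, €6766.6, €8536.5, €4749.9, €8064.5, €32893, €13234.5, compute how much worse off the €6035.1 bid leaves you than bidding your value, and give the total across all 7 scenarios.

€77585.5

The deviation costs you only when the competing bid falls strictly between €6035.1 and €28546.9; elsewhere both bids give the same outcome.
€3418: outcomes coincide → loss €0.
€6766.6: truthful payoff €21780.3, deviation payoff €0 → loss €21780.3.
€8536.5: truthful payoff €20010.4, deviation payoff €0 → loss €20010.4.
€4749.9: outcomes coincide → loss €0.
€8064.5: truthful payoff €20482.4, deviation payoff €0 → loss €20482.4.
€32893: outcomes coincide → loss €0.
€13234.5: truthful payoff €15312.4, deviation payoff €0 → loss €15312.4.
Total loss = €21780.3 + €20010.4 + €20482.4 + €15312.4 = €77585.5.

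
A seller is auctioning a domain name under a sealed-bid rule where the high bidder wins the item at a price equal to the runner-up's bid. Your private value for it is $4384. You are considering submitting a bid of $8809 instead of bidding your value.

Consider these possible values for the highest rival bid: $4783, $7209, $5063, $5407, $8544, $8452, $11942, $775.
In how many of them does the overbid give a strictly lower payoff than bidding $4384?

The deviation hurts exactly when the highest competing bid lies strictly between $4384 and $8809 — overbidding then wins at a price above your value.
$4783: inside the interval → strictly worse (loss $399).
$7209: inside the interval → strictly worse (loss $2825).
$5063: inside the interval → strictly worse (loss $679).
$5407: inside the interval → strictly worse (loss $1023).
$8544: inside the interval → strictly worse (loss $4160).
$8452: inside the interval → strictly worse (loss $4068).
$11942: above both → same outcome either way.
$775: below both → same outcome either way.
Count: 6.

6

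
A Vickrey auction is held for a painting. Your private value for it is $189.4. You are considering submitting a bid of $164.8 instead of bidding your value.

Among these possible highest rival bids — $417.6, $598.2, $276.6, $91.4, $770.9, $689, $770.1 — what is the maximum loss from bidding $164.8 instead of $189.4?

$0

$417.6: same outcome either way → loss $0.
$598.2: same outcome either way → loss $0.
$276.6: same outcome either way → loss $0.
$91.4: same outcome either way → loss $0.
$770.9: same outcome either way → loss $0.
$689: same outcome either way → loss $0.
$770.1: same outcome either way → loss $0.
Maximum loss: $0.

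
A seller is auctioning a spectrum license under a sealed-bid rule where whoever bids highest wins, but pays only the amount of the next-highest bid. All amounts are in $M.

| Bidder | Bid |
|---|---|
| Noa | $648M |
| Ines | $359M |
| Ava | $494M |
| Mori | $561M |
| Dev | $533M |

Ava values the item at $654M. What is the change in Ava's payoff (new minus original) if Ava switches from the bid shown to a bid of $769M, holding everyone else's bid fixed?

The highest bid among the other bidders is $648M; Ava's bid doesn't change that.
Original bid $494M: Ava is not highest (top rival bid is $648M); payoff $0M.
Alternative bid $769M: Ava is highest, pays the top rival bid $648M; payoff $654M − $648M = $6M.
Change in payoff = $6M − ($0M) = $6M.

$6M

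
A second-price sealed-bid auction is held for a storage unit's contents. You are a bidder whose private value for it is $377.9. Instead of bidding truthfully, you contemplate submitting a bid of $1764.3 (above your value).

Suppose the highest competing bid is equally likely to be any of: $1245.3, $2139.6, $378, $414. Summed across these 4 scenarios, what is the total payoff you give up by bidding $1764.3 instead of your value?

The deviation costs you only when the competing bid falls strictly between $377.9 and $1764.3; elsewhere both bids give the same outcome.
$1245.3: truthful payoff $0, deviation payoff −$867.4 → loss $867.4.
$2139.6: outcomes coincide → loss $0.
$378: truthful payoff $0, deviation payoff −$0.1 → loss $0.1.
$414: truthful payoff $0, deviation payoff −$36.1 → loss $36.1.
Total loss = $867.4 + $0.1 + $36.1 = $903.6.

$903.6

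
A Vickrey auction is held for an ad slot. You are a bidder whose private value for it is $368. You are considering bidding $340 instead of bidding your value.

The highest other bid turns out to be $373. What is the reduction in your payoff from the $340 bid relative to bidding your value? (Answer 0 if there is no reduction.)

$0

Bidding your value $368: you lose (since $368 < $373). Payoff $0.
Bidding $340: you lose. Payoff $0.
Difference = $0 − $0 = $0; both bids lead to the same outcome because the competing bid is above both your value and your alternative bid.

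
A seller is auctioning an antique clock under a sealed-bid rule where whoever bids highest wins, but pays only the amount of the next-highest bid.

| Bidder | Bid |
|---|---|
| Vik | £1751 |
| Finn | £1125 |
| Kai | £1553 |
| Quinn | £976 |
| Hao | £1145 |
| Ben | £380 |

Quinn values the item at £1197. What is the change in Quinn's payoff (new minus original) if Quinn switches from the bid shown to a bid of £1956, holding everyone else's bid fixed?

−£554

The highest bid among the other bidders is £1751; Quinn's bid doesn't change that.
Original bid £976: Quinn is not highest (top rival bid is £1751); payoff £0.
Alternative bid £1956: Quinn is highest, pays the top rival bid £1751; payoff £1197 − £1751 = −£554.
Change in payoff = −£554 − (£0) = −£554.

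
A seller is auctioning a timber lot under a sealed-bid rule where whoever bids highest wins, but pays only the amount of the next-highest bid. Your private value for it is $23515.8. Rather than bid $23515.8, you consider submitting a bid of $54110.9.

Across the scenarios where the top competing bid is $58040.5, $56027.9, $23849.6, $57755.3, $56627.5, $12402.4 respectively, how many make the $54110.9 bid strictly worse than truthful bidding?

The deviation hurts exactly when the highest competing bid lies strictly between $23515.8 and $54110.9 — overbidding then wins at a price above your value.
$58040.5: above both → same outcome either way.
$56027.9: above both → same outcome either way.
$23849.6: inside the interval → strictly worse (loss $333.8).
$57755.3: above both → same outcome either way.
$56627.5: above both → same outcome either way.
$12402.4: below both → same outcome either way.
Count: 1.

1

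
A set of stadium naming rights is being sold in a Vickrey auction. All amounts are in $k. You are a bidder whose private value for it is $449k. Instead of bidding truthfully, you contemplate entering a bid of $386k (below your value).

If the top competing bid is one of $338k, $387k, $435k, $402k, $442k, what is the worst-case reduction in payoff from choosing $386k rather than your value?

$62k

$338k: same outcome either way → loss $0k.
$387k: truthful gives $62k, deviation gives $0k → loss $62k.
$435k: truthful gives $14k, deviation gives $0k → loss $14k.
$402k: truthful gives $47k, deviation gives $0k → loss $47k.
$442k: truthful gives $7k, deviation gives $0k → loss $7k.
Maximum loss: $62k.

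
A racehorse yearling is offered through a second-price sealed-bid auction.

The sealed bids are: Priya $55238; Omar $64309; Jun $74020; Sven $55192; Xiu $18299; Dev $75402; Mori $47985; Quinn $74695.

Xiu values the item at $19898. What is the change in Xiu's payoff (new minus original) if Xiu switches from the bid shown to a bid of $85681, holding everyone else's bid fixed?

−$55504

The highest bid among the other bidders is $75402; Xiu's bid doesn't change that.
Original bid $18299: Xiu is not highest (top rival bid is $75402); payoff $0.
Alternative bid $85681: Xiu is highest, pays the top rival bid $75402; payoff $19898 − $75402 = −$55504.
Change in payoff = −$55504 − ($0) = −$55504.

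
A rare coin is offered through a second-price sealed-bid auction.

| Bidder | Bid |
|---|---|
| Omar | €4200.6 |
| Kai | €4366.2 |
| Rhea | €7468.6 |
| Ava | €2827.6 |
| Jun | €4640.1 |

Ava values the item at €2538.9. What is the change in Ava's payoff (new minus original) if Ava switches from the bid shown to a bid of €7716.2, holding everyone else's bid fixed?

The highest bid among the other bidders is €7468.6; Ava's bid doesn't change that.
Original bid €2827.6: Ava is not highest (top rival bid is €7468.6); payoff €0.
Alternative bid €7716.2: Ava is highest, pays the top rival bid €7468.6; payoff €2538.9 − €7468.6 = −€4929.7.
Change in payoff = −€4929.7 − (€0) = −€4929.7.

−€4929.7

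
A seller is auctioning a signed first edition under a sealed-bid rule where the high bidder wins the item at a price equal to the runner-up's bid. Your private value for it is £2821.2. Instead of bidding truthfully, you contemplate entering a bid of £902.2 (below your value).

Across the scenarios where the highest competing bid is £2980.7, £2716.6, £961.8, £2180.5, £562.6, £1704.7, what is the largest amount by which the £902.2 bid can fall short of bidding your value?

£2980.7: same outcome either way → loss £0.
£2716.6: truthful gives £104.6, deviation gives £0 → loss £104.6.
£961.8: truthful gives £1859.4, deviation gives £0 → loss £1859.4.
£2180.5: truthful gives £640.7, deviation gives £0 → loss £640.7.
£562.6: same outcome either way → loss £0.
£1704.7: truthful gives £1116.5, deviation gives £0 → loss £1116.5.
Maximum loss: £1859.4.

£1859.4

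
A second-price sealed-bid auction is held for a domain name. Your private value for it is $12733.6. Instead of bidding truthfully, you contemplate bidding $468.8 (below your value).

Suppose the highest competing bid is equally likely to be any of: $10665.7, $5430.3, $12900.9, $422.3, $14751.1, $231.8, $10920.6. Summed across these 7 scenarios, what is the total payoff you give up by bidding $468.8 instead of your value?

$11184.2

The deviation costs you only when the competing bid falls strictly between $468.8 and $12733.6; elsewhere both bids give the same outcome.
$10665.7: truthful payoff $2067.9, deviation payoff $0 → loss $2067.9.
$5430.3: truthful payoff $7303.3, deviation payoff $0 → loss $7303.3.
$12900.9: outcomes coincide → loss $0.
$422.3: outcomes coincide → loss $0.
$14751.1: outcomes coincide → loss $0.
$231.8: outcomes coincide → loss $0.
$10920.6: truthful payoff $1813, deviation payoff $0 → loss $1813.
Total loss = $2067.9 + $7303.3 + $1813 = $11184.2.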